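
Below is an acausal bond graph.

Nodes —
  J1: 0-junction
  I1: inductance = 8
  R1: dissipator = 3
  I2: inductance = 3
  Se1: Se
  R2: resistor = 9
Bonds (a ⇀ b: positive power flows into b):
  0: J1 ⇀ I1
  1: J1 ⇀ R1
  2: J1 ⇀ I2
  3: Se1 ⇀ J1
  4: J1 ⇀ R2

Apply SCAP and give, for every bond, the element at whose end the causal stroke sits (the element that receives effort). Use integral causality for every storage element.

bond 3 stroke→J1  (source Se1 imposes e)
bond 0 stroke→I1  (0-jn J1 has e-setter on 3)
bond 1 stroke→R1  (J1: bond 3 brought effort, rest push out)
bond 2 stroke→I2  (J1: bond 3 brought effort, rest push out)
bond 4 stroke→R2  (0-jn J1 has e-setter on 3)

β0 →I1
β1 →R1
β2 →I2
β3 →J1
β4 →R2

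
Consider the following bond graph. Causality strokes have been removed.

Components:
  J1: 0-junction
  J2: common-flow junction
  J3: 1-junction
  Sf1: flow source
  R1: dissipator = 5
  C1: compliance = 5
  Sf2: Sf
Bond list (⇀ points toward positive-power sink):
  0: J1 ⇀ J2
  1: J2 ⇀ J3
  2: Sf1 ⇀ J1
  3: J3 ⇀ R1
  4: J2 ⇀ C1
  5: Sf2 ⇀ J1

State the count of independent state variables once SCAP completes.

bond 2 stroke at Sf1  (Sf1 (Sf) sets flow on bond)
bond 5 stroke at Sf2  (source Sf2 imposes f)
bond 0 stroke at J1  (closing 0-jn rule on J1)
bond 1 stroke at J2  (common-f at J2 fixed by 0)
bond 4 stroke at J2  (J2 flow already set via bond 0)
bond 3 stroke at J3  (1-jn J3 has f-setter on 1)

1  (C1 all integral)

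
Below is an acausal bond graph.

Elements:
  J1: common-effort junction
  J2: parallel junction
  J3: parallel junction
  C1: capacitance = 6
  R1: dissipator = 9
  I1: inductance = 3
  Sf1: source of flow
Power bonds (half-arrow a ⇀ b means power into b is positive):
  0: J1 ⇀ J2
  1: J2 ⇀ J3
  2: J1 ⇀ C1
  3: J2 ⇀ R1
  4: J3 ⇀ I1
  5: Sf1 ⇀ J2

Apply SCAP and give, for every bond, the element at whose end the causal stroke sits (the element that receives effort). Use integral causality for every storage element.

#5 stroke→Sf1  (Sf1: flow source, stroke at near end)
#2 stroke→J1  (C1: C, integral causality)
#0 stroke→J2  (common-e at J1 fixed by 2)
#1 stroke→J3  (0-jn J2 has e-setter on 0)
#3 stroke→R1  (0-jn J2 has e-setter on 0)
#4 stroke→I1  (J3: bond 1 brought effort, rest push out)

β0 →J2
β1 →J3
β2 →J1
β3 →R1
β4 →I1
β5 →Sf1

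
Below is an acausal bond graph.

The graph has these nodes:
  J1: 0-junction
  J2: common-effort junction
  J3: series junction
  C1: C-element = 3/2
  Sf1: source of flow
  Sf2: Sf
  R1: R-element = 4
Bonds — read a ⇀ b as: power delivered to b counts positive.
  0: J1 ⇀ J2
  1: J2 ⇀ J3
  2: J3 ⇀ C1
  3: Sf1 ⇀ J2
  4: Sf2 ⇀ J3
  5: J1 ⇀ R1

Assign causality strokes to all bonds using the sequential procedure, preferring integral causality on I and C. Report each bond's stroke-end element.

β0 →J2
β1 →J3
β2 →J3
β3 →Sf1
β4 →Sf2
β5 →J1

β3 stroke at Sf1  (Sf1: flow source, stroke at near end)
β4 stroke at Sf2  (Sf2: flow source, stroke at near end)
β1 stroke at J3  (1-jn J3 has f-setter on 4)
β2 stroke at J3  (J3 flow already set via bond 4)
β0 stroke at J2  (J2 needs exactly one e-in)
β5 stroke at J1  (only one effort-in slot at J1)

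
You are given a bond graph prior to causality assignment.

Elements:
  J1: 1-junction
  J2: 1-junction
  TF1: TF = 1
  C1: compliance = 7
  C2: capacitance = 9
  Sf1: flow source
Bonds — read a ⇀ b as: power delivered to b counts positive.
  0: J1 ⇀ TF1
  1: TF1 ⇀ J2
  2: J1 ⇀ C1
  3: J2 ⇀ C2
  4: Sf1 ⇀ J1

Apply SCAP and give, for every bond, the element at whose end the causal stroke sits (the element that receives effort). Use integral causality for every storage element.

β4 →Sf1  (Sf1: flow source, stroke at near end)
β0 →J1  (common-f at J1 fixed by 4)
β2 →J1  (common-f at J1 fixed by 4)
β1 →TF1  (TF TF1: opposite of bond 0)
β3 →J2  (common-f at J2 fixed by 1)

bond 0 stroke at J1
bond 1 stroke at TF1
bond 2 stroke at J1
bond 3 stroke at J2
bond 4 stroke at Sf1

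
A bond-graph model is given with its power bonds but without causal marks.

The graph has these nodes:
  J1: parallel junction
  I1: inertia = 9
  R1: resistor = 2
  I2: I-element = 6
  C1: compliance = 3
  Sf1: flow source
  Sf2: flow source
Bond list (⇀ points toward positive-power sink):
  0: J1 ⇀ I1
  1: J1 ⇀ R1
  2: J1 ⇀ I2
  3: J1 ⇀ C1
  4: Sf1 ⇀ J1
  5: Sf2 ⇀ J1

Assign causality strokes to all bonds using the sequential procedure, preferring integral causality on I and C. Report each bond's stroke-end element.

b4 stroke→Sf1  (source Sf1 imposes f)
b5 stroke→Sf2  (Sf2 fixes flow; stroke at Sf2)
b0 stroke→I1  (I1: I, integral causality)
b2 stroke→I2  (I2 integral (f out))
b3 stroke→J1  (prefer integral on C1)
b1 stroke→R1  (0-jn J1 has e-setter on 3)

#0 |I1
#1 |R1
#2 |I2
#3 |J1
#4 |Sf1
#5 |Sf2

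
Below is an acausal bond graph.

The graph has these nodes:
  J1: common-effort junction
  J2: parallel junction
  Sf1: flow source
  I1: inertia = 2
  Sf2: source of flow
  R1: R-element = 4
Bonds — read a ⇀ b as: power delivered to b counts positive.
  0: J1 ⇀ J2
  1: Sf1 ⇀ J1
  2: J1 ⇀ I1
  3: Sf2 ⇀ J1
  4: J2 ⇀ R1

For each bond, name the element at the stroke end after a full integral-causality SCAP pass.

bond 0 stroke→J1
bond 1 stroke→Sf1
bond 2 stroke→I1
bond 3 stroke→Sf2
bond 4 stroke→J2

b1 |Sf1  (Sf1: flow source, stroke at near end)
b3 |Sf2  (Sf2: flow source, stroke at near end)
b2 |I1  (prefer integral on I1)
b0 |J1  (only one effort-in slot at J1)
b4 |J2  (closing 0-jn rule on J2)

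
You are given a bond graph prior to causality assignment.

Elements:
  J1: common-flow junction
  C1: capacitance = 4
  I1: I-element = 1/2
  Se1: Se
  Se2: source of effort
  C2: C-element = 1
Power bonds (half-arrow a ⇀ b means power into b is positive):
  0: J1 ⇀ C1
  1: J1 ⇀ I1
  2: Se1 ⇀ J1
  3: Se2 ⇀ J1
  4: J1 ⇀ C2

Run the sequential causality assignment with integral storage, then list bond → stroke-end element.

bond 2 →J1  (Se1 (Se) sets effort on bond)
bond 3 →J1  (Se2: effort source, stroke at far end)
bond 0 →J1  (C1 outputs effort q/C1)
bond 1 →I1  (I1 outputs flow p/I1)
bond 4 →J1  (J1 flow already set via bond 1)

b0 stroke at J1
b1 stroke at I1
b2 stroke at J1
b3 stroke at J1
b4 stroke at J1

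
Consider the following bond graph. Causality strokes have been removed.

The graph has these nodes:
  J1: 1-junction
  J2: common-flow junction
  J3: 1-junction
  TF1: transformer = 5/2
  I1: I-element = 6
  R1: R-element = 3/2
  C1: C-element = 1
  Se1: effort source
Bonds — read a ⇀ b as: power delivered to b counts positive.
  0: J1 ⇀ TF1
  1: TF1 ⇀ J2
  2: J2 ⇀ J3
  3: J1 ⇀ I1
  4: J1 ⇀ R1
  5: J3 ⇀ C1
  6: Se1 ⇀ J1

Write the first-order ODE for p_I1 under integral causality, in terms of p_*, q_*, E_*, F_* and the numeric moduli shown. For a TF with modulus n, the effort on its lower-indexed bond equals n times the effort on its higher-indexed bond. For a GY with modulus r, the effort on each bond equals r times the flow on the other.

β6 |J1  (Se1 fixes effort; stroke away)
β3 |I1  (prefer integral on I1)
β0 |J1  (J1: bond 3 brought flow, rest push out)
β4 |J1  (J1 flow already set via bond 3)
β1 |TF1  (TF TF1: opposite of bond 0)
β2 |J2  (1-jn J2 has f-setter on 1)
β5 |J3  (common-f at J3 fixed by 2)

dp_I1/dt = E_Se1 - p_I1/4 - 5*q_C1/2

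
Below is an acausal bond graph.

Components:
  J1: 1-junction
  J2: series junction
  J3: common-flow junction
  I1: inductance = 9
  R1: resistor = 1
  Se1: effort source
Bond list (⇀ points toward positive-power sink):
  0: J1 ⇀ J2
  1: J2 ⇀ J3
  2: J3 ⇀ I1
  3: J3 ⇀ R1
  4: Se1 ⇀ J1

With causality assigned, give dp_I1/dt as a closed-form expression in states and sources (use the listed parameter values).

β4 stroke→J1  (Se1 fixes effort; stroke away)
β0 stroke→J2  (closing 1-jn rule on J1)
β1 stroke→J3  (J2 needs exactly one f-in)
β2 stroke→I1  (I1 outputs flow p/I1)
β3 stroke→J3  (common-f at J3 fixed by 2)

dp_I1/dt = E_Se1 - p_I1/9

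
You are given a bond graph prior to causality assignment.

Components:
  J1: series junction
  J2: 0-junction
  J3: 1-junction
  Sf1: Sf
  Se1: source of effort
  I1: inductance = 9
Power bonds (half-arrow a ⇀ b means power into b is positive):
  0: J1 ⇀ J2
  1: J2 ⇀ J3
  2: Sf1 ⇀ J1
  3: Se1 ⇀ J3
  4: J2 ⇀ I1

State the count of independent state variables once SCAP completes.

1  (I1 all integral)

β2 stroke→Sf1  (Sf1 fixes flow; stroke at Sf1)
β3 stroke→J3  (Se1 fixes effort; stroke away)
β0 stroke→J1  (common-f at J1 fixed by 2)
β1 stroke→J2  (closing 1-jn rule on J3)
β4 stroke→I1  (J2 effort already set via bond 1)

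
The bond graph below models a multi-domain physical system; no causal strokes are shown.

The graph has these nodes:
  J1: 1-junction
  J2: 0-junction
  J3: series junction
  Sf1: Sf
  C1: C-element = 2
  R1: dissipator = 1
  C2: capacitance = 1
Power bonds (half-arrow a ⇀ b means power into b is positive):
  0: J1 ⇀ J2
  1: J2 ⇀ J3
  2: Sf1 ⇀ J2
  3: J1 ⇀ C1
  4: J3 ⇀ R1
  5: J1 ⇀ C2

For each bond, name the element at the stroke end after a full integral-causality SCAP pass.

b2 stroke→Sf1  (Sf1 (Sf) sets flow on bond)
b3 stroke→J1  (C1 outputs effort q/C1)
b5 stroke→J1  (C2: C, integral causality)
b0 stroke→J2  (closing 1-jn rule on J1)
b1 stroke→J3  (common-e at J2 fixed by 0)
b4 stroke→R1  (only one flow-in slot at J3)

#0 |J2
#1 |J3
#2 |Sf1
#3 |J1
#4 |R1
#5 |J1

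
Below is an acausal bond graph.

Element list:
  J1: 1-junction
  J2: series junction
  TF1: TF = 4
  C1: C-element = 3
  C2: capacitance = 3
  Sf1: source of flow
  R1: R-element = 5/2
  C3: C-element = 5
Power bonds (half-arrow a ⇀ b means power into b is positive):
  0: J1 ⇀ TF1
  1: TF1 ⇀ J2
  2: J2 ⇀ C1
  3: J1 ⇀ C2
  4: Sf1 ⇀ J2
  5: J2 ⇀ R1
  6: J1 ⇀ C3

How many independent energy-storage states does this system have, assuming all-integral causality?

3  (C1, C2, C3 all integral)

β4 |Sf1  (source Sf1 imposes f)
β1 |J2  (1-jn J2 has f-setter on 4)
β2 |J2  (1-jn J2 has f-setter on 4)
β5 |J2  (J2 flow already set via bond 4)
β0 |TF1  (through TF1, causality passes straight; one stroke at TF1)
β3 |J1  (J1 flow already set via bond 0)
β6 |J1  (1-jn J1 has f-setter on 0)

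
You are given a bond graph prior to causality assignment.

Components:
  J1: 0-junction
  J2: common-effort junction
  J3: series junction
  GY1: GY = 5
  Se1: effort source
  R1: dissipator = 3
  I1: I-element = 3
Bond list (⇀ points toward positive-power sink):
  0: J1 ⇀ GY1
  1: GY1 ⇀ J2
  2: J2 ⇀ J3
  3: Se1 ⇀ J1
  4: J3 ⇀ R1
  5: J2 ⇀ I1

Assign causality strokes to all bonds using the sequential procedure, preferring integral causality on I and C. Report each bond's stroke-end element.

bond 0 |GY1
bond 1 |GY1
bond 2 |J2
bond 3 |J1
bond 4 |J3
bond 5 |I1

#3 →J1  (Se1: effort source, stroke at far end)
#0 →GY1  (J1: bond 3 brought effort, rest push out)
#1 →GY1  (GY1 both-in/both-out from 0)
#5 →I1  (prefer integral on I1)
#2 →J2  (J2 needs exactly one e-in)
#4 →J3  (common-f at J3 fixed by 2)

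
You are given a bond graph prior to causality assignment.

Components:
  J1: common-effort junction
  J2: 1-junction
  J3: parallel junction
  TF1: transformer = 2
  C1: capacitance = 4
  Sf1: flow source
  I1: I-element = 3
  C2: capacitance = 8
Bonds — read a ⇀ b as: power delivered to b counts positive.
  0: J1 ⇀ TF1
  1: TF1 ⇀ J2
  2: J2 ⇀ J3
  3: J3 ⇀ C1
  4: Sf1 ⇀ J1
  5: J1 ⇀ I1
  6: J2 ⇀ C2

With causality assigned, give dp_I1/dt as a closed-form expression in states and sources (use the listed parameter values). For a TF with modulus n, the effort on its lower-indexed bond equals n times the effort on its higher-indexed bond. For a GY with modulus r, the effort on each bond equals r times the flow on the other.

dp_I1/dt = q_C1/2 + q_C2/4

#4 →Sf1  (Sf1 fixes flow; stroke at Sf1)
#3 →J3  (C1: C, integral causality)
#2 →J2  (J3: bond 3 brought effort, rest push out)
#5 →I1  (I1: I, integral causality)
#0 →J1  (J1 needs exactly one e-in)
#1 →TF1  (TF TF1: opposite of bond 0)
#6 →J2  (1-jn J2 has f-setter on 1)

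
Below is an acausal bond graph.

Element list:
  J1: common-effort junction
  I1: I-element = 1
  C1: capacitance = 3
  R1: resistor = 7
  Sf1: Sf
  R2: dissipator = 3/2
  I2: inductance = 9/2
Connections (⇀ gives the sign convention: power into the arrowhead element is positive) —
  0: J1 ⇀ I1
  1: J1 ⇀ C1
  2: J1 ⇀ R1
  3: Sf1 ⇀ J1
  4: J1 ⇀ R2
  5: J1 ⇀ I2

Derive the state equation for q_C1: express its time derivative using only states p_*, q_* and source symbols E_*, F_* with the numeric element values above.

β3 stroke→Sf1  (Sf1 (Sf) sets flow on bond)
β0 stroke→I1  (prefer integral on I1)
β1 stroke→J1  (C1: C, integral causality)
β2 stroke→R1  (common-e at J1 fixed by 1)
β4 stroke→R2  (J1: bond 1 brought effort, rest push out)
β5 stroke→I2  (J1 effort already set via bond 1)

dq_C1/dt = F_Sf1 - p_I1 - 2*p_I2/9 - 17*q_C1/63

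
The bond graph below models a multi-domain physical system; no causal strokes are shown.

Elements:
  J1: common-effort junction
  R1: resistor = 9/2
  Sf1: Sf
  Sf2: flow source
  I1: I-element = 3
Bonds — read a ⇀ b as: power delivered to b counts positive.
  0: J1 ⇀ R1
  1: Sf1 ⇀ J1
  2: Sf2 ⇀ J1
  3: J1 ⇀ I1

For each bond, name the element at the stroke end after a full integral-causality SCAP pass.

bond 1 stroke at Sf1  (Sf1 fixes flow; stroke at Sf1)
bond 2 stroke at Sf2  (source Sf2 imposes f)
bond 3 stroke at I1  (prefer integral on I1)
bond 0 stroke at J1  (closing 0-jn rule on J1)

β0 stroke at J1
β1 stroke at Sf1
β2 stroke at Sf2
β3 stroke at I1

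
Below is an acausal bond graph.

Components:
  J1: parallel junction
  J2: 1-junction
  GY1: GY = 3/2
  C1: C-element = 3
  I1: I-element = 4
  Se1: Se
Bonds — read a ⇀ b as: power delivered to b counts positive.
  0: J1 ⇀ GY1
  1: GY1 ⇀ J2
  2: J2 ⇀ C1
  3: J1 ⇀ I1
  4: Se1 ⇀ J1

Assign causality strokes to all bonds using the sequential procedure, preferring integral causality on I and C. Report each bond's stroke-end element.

bond 4 stroke at J1  (Se1: effort source, stroke at far end)
bond 0 stroke at GY1  (common-e at J1 fixed by 4)
bond 3 stroke at I1  (J1: bond 4 brought effort, rest push out)
bond 1 stroke at GY1  (GY1: gyrator matches bond 0)
bond 2 stroke at J2  (common-f at J2 fixed by 1)

β0 |GY1
β1 |GY1
β2 |J2
β3 |I1
β4 |J1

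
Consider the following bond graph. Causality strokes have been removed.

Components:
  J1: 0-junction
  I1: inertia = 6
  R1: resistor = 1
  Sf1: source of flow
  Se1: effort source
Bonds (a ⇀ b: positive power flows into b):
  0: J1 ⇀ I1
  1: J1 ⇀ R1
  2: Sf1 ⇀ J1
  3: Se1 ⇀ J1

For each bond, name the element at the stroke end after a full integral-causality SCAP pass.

#2 stroke→Sf1  (Sf1 (Sf) sets flow on bond)
#3 stroke→J1  (source Se1 imposes e)
#0 stroke→I1  (common-e at J1 fixed by 3)
#1 stroke→R1  (J1: bond 3 brought effort, rest push out)

b0 →I1
b1 →R1
b2 →Sf1
b3 →J1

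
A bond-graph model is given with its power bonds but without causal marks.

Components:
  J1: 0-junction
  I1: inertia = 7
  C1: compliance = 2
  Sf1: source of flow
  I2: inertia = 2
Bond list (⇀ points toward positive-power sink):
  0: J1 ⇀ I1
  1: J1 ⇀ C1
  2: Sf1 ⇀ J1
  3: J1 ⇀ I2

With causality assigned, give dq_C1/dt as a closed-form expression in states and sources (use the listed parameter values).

β2 stroke at Sf1  (Sf1: flow source, stroke at near end)
β0 stroke at I1  (I1: I, integral causality)
β1 stroke at J1  (C1 integral (e out))
β3 stroke at I2  (common-e at J1 fixed by 1)

dq_C1/dt = F_Sf1 - p_I1/7 - p_I2/2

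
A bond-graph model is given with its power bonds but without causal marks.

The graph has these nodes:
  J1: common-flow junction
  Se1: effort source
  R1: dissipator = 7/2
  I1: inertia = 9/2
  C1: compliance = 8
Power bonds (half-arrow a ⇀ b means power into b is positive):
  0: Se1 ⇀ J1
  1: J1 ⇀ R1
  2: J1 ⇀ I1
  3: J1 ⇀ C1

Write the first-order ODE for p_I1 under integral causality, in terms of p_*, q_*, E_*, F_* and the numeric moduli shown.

dp_I1/dt = E_Se1 - 7*p_I1/9 - q_C1/8

β0 stroke→J1  (Se1: effort source, stroke at far end)
β2 stroke→I1  (prefer integral on I1)
β1 stroke→J1  (J1: bond 2 brought flow, rest push out)
β3 stroke→J1  (J1: bond 2 brought flow, rest push out)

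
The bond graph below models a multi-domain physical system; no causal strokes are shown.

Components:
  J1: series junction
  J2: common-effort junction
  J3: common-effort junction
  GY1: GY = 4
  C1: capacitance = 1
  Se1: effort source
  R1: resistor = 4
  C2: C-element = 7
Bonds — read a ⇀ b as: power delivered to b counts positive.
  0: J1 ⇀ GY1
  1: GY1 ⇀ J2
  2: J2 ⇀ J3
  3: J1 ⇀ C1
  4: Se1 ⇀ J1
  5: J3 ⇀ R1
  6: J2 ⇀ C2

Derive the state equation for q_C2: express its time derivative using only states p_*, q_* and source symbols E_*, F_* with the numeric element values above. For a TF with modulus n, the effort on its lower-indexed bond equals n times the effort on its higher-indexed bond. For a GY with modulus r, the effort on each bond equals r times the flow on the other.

β4 stroke at J1  (Se1 fixes effort; stroke away)
β3 stroke at J1  (prefer integral on C1)
β0 stroke at GY1  (J1: last free bond brings flow in)
β1 stroke at GY1  (GY1: gyrator matches bond 0)
β6 stroke at J2  (C2 integral (e out))
β2 stroke at J3  (J2 effort already set via bond 6)
β5 stroke at R1  (J3: bond 2 brought effort, rest push out)

dq_C2/dt = E_Se1/4 - q_C1/4 - q_C2/28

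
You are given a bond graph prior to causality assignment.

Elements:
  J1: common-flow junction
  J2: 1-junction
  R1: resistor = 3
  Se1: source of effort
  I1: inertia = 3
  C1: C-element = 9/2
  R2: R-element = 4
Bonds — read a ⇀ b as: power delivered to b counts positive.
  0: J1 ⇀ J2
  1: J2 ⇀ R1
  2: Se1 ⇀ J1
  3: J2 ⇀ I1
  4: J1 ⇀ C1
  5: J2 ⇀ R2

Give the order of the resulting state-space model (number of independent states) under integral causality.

2  (C1, I1 all integral)

bond 2 stroke→J1  (Se1: effort source, stroke at far end)
bond 3 stroke→I1  (prefer integral on I1)
bond 0 stroke→J2  (1-jn J2 has f-setter on 3)
bond 1 stroke→J2  (common-f at J2 fixed by 3)
bond 5 stroke→J2  (J2: bond 3 brought flow, rest push out)
bond 4 stroke→J1  (J1 flow already set via bond 0)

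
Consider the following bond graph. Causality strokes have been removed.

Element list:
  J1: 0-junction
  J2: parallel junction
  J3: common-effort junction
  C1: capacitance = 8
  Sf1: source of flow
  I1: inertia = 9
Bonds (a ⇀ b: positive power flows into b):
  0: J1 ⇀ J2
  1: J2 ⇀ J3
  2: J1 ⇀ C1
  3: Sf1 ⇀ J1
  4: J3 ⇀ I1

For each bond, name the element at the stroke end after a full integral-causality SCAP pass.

#0 stroke at J2
#1 stroke at J3
#2 stroke at J1
#3 stroke at Sf1
#4 stroke at I1

b3 stroke at Sf1  (source Sf1 imposes f)
b2 stroke at J1  (C1 outputs effort q/C1)
b0 stroke at J2  (J1: bond 2 brought effort, rest push out)
b1 stroke at J3  (common-e at J2 fixed by 0)
b4 stroke at I1  (0-jn J3 has e-setter on 1)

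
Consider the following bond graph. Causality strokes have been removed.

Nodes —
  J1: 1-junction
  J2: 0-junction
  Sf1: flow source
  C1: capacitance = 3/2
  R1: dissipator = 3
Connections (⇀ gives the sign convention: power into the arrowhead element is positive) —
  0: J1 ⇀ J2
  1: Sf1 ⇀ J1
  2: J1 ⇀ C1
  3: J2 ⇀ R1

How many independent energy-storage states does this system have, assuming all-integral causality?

#1 stroke at Sf1  (Sf1 fixes flow; stroke at Sf1)
#0 stroke at J1  (J1: bond 1 brought flow, rest push out)
#2 stroke at J1  (common-f at J1 fixed by 1)
#3 stroke at J2  (only one effort-in slot at J2)

1  (C1 all integral)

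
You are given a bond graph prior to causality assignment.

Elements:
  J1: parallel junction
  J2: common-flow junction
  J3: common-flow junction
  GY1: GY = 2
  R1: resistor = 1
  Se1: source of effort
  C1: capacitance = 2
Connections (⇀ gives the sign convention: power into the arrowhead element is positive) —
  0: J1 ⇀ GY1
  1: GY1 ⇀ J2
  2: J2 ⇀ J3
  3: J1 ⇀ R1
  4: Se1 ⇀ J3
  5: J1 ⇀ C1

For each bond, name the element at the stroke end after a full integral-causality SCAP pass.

β0 |GY1
β1 |GY1
β2 |J2
β3 |R1
β4 |J3
β5 |J1

b4 |J3  (Se1: effort source, stroke at far end)
b2 |J2  (J3 needs exactly one f-in)
b1 |GY1  (closing 1-jn rule on J2)
b0 |GY1  (through GY1, causality inverts; strokes same side of GY1)
b5 |J1  (C1 integral (e out))
b3 |R1  (J1: bond 5 brought effort, rest push out)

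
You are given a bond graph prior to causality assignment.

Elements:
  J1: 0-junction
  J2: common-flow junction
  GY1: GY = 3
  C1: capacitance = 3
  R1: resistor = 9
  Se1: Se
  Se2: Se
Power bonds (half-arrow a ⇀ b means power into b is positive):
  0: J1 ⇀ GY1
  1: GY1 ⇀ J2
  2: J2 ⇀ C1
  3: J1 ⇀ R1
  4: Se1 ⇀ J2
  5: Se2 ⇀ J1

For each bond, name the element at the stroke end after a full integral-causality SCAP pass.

bond 0 stroke→GY1
bond 1 stroke→GY1
bond 2 stroke→J2
bond 3 stroke→R1
bond 4 stroke→J2
bond 5 stroke→J1

b4 |J2  (Se1 fixes effort; stroke away)
b5 |J1  (Se2 (Se) sets effort on bond)
b0 |GY1  (0-jn J1 has e-setter on 5)
b3 |R1  (0-jn J1 has e-setter on 5)
b1 |GY1  (GY GY1: same side as bond 0)
b2 |J2  (common-f at J2 fixed by 1)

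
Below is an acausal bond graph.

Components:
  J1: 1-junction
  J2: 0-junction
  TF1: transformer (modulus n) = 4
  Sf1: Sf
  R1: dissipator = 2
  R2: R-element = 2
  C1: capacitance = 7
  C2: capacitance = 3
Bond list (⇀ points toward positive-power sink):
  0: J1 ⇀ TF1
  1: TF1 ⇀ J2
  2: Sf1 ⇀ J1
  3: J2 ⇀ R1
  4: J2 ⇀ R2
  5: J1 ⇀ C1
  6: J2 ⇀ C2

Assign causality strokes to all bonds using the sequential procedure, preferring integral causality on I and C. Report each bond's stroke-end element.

#0 |J1
#1 |TF1
#2 |Sf1
#3 |R1
#4 |R2
#5 |J1
#6 |J2

β2 |Sf1  (Sf1: flow source, stroke at near end)
β0 |J1  (J1: bond 2 brought flow, rest push out)
β5 |J1  (common-f at J1 fixed by 2)
β1 |TF1  (TF1 one-in-one-out from 0)
β6 |J2  (C2 integral (e out))
β3 |R1  (J2 effort already set via bond 6)
β4 |R2  (0-jn J2 has e-setter on 6)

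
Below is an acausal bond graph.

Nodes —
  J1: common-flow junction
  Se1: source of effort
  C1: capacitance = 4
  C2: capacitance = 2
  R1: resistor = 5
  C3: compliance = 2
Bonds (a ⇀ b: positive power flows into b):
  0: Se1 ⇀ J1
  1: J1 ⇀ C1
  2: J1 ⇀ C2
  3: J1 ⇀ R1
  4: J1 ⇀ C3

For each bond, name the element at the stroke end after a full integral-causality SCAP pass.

β0 stroke at J1
β1 stroke at J1
β2 stroke at J1
β3 stroke at R1
β4 stroke at J1

#0 stroke at J1  (Se1 (Se) sets effort on bond)
#1 stroke at J1  (prefer integral on C1)
#2 stroke at J1  (C2 integral (e out))
#4 stroke at J1  (C3 integral (e out))
#3 stroke at R1  (only one flow-in slot at J1)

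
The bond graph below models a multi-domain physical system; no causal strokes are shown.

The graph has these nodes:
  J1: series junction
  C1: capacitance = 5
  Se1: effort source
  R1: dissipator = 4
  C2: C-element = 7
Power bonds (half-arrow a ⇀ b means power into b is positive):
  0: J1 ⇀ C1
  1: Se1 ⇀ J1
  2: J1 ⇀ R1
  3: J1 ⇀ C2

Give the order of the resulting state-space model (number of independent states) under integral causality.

#1 |J1  (Se1 (Se) sets effort on bond)
#0 |J1  (C1 integral (e out))
#3 |J1  (C2 outputs effort q/C2)
#2 |R1  (J1: last free bond brings flow in)

2  (C1, C2 all integral)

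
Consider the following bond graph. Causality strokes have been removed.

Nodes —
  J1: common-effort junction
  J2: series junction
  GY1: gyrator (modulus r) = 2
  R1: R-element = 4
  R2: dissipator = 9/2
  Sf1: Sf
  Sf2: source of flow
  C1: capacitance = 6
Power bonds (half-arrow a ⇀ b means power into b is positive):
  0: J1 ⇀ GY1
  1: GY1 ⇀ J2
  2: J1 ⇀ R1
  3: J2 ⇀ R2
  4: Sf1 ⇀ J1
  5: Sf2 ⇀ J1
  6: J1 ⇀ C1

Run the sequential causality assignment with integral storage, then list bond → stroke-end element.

β4 →Sf1  (source Sf1 imposes f)
β5 →Sf2  (Sf2: flow source, stroke at near end)
β6 →J1  (C1: C, integral causality)
β0 →GY1  (J1: bond 6 brought effort, rest push out)
β2 →R1  (J1: bond 6 brought effort, rest push out)
β1 →GY1  (through GY1, causality inverts; strokes same side of GY1)
β3 →J2  (J2 flow already set via bond 1)

β0 |GY1
β1 |GY1
β2 |R1
β3 |J2
β4 |Sf1
β5 |Sf2
β6 |J1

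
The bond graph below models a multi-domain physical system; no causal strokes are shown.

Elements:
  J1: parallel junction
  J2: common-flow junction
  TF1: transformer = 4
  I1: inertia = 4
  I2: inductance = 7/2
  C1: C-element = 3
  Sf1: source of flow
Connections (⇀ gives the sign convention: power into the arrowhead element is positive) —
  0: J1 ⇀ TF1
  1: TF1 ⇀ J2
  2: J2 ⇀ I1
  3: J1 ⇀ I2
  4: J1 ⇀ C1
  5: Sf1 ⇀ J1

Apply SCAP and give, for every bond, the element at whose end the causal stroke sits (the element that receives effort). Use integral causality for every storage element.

b0 stroke→TF1
b1 stroke→J2
b2 stroke→I1
b3 stroke→I2
b4 stroke→J1
b5 stroke→Sf1

β5 stroke→Sf1  (Sf1 fixes flow; stroke at Sf1)
β2 stroke→I1  (I1 outputs flow p/I1)
β1 stroke→J2  (1-jn J2 has f-setter on 2)
β0 stroke→TF1  (through TF1, causality passes straight; one stroke at TF1)
β3 stroke→I2  (prefer integral on I2)
β4 stroke→J1  (J1 needs exactly one e-in)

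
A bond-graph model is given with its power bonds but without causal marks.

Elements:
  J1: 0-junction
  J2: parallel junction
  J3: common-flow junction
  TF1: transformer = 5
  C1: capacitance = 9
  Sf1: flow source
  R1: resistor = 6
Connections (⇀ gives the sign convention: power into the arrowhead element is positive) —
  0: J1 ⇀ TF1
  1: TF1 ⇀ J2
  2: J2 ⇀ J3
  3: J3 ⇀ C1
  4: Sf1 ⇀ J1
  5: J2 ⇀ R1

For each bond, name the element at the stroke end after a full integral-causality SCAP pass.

b4 stroke at Sf1  (source Sf1 imposes f)
b0 stroke at J1  (closing 0-jn rule on J1)
b1 stroke at TF1  (TF1: transformer flips bond 0)
b3 stroke at J3  (C1 integral (e out))
b2 stroke at J2  (J3 needs exactly one f-in)
b5 stroke at R1  (0-jn J2 has e-setter on 2)

#0 →J1
#1 →TF1
#2 →J2
#3 →J3
#4 →Sf1
#5 →R1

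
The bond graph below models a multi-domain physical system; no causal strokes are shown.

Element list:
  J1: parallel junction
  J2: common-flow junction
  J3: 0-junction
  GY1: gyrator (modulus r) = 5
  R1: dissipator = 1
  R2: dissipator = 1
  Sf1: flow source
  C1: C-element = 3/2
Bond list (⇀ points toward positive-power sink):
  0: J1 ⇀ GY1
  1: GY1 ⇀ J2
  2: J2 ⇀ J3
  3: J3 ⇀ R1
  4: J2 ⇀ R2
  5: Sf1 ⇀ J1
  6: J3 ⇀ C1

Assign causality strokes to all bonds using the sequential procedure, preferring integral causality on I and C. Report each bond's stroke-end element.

#5 |Sf1  (Sf1 fixes flow; stroke at Sf1)
#0 |J1  (only one effort-in slot at J1)
#1 |J2  (GY GY1: same side as bond 0)
#6 |J3  (C1: C, integral causality)
#2 |J2  (J3: bond 6 brought effort, rest push out)
#3 |R1  (0-jn J3 has e-setter on 6)
#4 |R2  (closing 1-jn rule on J2)

#0 →J1
#1 →J2
#2 →J2
#3 →R1
#4 →R2
#5 →Sf1
#6 →J3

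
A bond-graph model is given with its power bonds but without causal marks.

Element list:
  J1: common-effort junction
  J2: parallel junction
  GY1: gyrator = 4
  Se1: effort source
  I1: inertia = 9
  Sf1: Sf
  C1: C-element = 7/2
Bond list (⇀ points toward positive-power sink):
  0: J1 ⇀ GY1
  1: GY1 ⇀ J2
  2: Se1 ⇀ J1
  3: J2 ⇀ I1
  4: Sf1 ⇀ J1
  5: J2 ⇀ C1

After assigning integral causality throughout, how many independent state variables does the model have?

2  (C1, I1 all integral)

b2 stroke→J1  (Se1 (Se) sets effort on bond)
b4 stroke→Sf1  (Sf1 (Sf) sets flow on bond)
b0 stroke→GY1  (J1 effort already set via bond 2)
b1 stroke→GY1  (GY1 both-in/both-out from 0)
b3 stroke→I1  (prefer integral on I1)
b5 stroke→J2  (J2 needs exactly one e-in)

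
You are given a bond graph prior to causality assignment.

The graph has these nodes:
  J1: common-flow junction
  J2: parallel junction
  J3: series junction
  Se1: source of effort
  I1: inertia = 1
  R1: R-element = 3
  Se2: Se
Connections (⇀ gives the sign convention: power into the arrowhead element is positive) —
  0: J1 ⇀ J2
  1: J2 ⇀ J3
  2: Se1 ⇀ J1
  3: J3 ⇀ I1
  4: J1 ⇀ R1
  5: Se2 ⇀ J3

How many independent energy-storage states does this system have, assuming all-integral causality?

b2 stroke at J1  (Se1 (Se) sets effort on bond)
b5 stroke at J3  (Se2 (Se) sets effort on bond)
b3 stroke at I1  (I1 outputs flow p/I1)
b1 stroke at J3  (J3: bond 3 brought flow, rest push out)
b0 stroke at J2  (closing 0-jn rule on J2)
b4 stroke at J1  (common-f at J1 fixed by 0)

1  (I1 all integral)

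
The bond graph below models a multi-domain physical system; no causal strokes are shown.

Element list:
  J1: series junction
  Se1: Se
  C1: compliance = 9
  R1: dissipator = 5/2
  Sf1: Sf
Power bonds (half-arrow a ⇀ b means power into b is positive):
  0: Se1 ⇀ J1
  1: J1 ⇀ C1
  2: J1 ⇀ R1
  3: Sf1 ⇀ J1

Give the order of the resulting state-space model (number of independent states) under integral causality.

1  (C1 all integral)

#0 stroke→J1  (Se1 (Se) sets effort on bond)
#3 stroke→Sf1  (Sf1 (Sf) sets flow on bond)
#1 stroke→J1  (1-jn J1 has f-setter on 3)
#2 stroke→J1  (J1: bond 3 brought flow, rest push out)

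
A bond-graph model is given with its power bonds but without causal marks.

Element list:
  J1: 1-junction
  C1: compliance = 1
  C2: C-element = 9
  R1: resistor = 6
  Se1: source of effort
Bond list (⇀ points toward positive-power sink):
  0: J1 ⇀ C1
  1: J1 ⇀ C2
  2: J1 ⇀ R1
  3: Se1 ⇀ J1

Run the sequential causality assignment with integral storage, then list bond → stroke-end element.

bond 0 |J1
bond 1 |J1
bond 2 |R1
bond 3 |J1

#3 |J1  (Se1 (Se) sets effort on bond)
#0 |J1  (C1 integral (e out))
#1 |J1  (C2 outputs effort q/C2)
#2 |R1  (closing 1-jn rule on J1)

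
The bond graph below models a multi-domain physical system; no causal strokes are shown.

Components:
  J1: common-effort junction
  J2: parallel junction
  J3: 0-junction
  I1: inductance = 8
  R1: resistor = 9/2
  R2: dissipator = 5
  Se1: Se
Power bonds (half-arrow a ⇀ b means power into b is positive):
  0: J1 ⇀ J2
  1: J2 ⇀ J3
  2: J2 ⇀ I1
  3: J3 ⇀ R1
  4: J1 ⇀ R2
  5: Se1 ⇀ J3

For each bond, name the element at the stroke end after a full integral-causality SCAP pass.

#5 stroke at J3  (Se1 (Se) sets effort on bond)
#1 stroke at J2  (J3 effort already set via bond 5)
#3 stroke at R1  (0-jn J3 has e-setter on 5)
#0 stroke at J1  (J2 effort already set via bond 1)
#2 stroke at I1  (J2 effort already set via bond 1)
#4 stroke at R2  (J1 effort already set via bond 0)

b0 |J1
b1 |J2
b2 |I1
b3 |R1
b4 |R2
b5 |J3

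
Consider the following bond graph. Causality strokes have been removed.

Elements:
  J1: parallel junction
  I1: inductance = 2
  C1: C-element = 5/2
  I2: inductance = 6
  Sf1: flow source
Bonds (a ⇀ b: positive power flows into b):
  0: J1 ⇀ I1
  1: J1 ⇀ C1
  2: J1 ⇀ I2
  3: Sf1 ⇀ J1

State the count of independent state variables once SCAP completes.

3  (C1, I1, I2 all integral)

β3 stroke→Sf1  (Sf1 fixes flow; stroke at Sf1)
β0 stroke→I1  (I1 outputs flow p/I1)
β1 stroke→J1  (prefer integral on C1)
β2 stroke→I2  (common-e at J1 fixed by 1)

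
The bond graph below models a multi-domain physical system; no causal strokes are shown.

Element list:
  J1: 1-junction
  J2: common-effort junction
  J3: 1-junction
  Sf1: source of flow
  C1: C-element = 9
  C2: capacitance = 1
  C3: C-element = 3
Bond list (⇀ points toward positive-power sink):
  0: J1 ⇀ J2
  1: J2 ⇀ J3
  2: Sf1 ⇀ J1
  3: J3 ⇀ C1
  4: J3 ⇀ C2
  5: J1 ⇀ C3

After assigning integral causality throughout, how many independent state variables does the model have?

b2 stroke at Sf1  (Sf1 fixes flow; stroke at Sf1)
b0 stroke at J1  (J1 flow already set via bond 2)
b5 stroke at J1  (1-jn J1 has f-setter on 2)
b1 stroke at J2  (closing 0-jn rule on J2)
b3 stroke at J3  (J3: bond 1 brought flow, rest push out)
b4 stroke at J3  (common-f at J3 fixed by 1)

3  (C1, C2, C3 all integral)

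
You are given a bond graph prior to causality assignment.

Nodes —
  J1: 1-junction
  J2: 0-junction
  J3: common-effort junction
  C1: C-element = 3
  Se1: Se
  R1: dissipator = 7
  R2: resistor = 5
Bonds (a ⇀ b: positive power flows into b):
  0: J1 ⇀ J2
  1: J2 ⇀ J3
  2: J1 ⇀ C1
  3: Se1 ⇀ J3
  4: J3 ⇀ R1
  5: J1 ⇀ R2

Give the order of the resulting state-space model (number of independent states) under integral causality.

1  (C1 all integral)

bond 3 stroke at J3  (source Se1 imposes e)
bond 1 stroke at J2  (J3: bond 3 brought effort, rest push out)
bond 4 stroke at R1  (0-jn J3 has e-setter on 3)
bond 0 stroke at J1  (J2: bond 1 brought effort, rest push out)
bond 2 stroke at J1  (C1 integral (e out))
bond 5 stroke at R2  (J1: last free bond brings flow in)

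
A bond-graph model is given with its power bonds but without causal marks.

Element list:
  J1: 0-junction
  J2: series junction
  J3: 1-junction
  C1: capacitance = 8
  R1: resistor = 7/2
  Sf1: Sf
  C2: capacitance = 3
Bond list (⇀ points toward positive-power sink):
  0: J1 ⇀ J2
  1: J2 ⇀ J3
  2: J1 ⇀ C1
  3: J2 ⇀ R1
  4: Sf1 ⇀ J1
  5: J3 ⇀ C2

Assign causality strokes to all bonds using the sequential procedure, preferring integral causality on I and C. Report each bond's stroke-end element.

bond 0 |J2
bond 1 |J2
bond 2 |J1
bond 3 |R1
bond 4 |Sf1
bond 5 |J3

β4 →Sf1  (source Sf1 imposes f)
β2 →J1  (prefer integral on C1)
β0 →J2  (common-e at J1 fixed by 2)
β5 →J3  (C2 integral (e out))
β1 →J2  (J3: last free bond brings flow in)
β3 →R1  (closing 1-jn rule on J2)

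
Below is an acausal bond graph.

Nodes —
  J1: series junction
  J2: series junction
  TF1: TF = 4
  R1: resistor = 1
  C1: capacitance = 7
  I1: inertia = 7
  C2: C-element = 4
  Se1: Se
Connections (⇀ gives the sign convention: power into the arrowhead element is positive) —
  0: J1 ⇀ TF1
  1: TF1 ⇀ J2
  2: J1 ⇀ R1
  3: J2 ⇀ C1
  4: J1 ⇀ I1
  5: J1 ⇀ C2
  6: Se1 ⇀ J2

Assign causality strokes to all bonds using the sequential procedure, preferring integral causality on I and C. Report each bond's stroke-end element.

#6 stroke→J2  (Se1 (Se) sets effort on bond)
#3 stroke→J2  (C1: C, integral causality)
#1 stroke→TF1  (closing 1-jn rule on J2)
#0 stroke→J1  (TF TF1: opposite of bond 1)
#4 stroke→I1  (I1 outputs flow p/I1)
#2 stroke→J1  (J1: bond 4 brought flow, rest push out)
#5 stroke→J1  (common-f at J1 fixed by 4)

β0 →J1
β1 →TF1
β2 →J1
β3 →J2
β4 →I1
β5 →J1
β6 →J2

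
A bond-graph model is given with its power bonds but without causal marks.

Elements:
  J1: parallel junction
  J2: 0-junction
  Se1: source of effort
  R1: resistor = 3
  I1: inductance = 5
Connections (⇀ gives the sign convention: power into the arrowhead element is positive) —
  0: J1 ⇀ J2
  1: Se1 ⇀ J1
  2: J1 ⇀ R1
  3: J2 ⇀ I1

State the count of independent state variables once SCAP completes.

1  (I1 all integral)

b1 |J1  (Se1 (Se) sets effort on bond)
b0 |J2  (J1: bond 1 brought effort, rest push out)
b2 |R1  (J1 effort already set via bond 1)
b3 |I1  (J2: bond 0 brought effort, rest push out)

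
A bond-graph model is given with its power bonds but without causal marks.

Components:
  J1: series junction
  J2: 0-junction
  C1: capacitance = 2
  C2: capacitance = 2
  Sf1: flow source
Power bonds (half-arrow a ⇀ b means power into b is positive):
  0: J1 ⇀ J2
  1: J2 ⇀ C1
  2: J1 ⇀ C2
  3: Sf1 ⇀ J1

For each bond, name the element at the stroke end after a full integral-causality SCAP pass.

#0 →J1
#1 →J2
#2 →J1
#3 →Sf1

b3 |Sf1  (Sf1 fixes flow; stroke at Sf1)
b0 |J1  (J1: bond 3 brought flow, rest push out)
b2 |J1  (J1: bond 3 brought flow, rest push out)
b1 |J2  (only one effort-in slot at J2)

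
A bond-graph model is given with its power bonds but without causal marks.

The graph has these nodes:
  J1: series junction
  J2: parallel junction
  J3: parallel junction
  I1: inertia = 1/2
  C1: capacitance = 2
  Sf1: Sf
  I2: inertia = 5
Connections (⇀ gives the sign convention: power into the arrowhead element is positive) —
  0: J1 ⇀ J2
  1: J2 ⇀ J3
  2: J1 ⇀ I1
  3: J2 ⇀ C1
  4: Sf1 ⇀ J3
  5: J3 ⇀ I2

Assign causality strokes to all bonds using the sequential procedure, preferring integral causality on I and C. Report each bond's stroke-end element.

#4 stroke at Sf1  (source Sf1 imposes f)
#2 stroke at I1  (I1 integral (f out))
#0 stroke at J1  (J1 flow already set via bond 2)
#3 stroke at J2  (C1 outputs effort q/C1)
#1 stroke at J3  (0-jn J2 has e-setter on 3)
#5 stroke at I2  (J3: bond 1 brought effort, rest push out)

#0 stroke at J1
#1 stroke at J3
#2 stroke at I1
#3 stroke at J2
#4 stroke at Sf1
#5 stroke at I2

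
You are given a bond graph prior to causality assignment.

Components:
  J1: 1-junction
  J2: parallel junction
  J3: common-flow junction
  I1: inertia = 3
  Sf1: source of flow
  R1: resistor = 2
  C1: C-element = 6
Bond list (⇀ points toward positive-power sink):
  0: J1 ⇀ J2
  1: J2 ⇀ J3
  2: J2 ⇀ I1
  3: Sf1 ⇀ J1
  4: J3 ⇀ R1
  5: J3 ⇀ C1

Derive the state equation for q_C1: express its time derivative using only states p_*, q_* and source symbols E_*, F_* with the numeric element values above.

dq_C1/dt = F_Sf1 - p_I1/3

b3 stroke at Sf1  (Sf1 fixes flow; stroke at Sf1)
b0 stroke at J1  (J1 flow already set via bond 3)
b2 stroke at I1  (I1 outputs flow p/I1)
b1 stroke at J2  (J2 needs exactly one e-in)
b4 stroke at J3  (J3 flow already set via bond 1)
b5 stroke at J3  (J3: bond 1 brought flow, rest push out)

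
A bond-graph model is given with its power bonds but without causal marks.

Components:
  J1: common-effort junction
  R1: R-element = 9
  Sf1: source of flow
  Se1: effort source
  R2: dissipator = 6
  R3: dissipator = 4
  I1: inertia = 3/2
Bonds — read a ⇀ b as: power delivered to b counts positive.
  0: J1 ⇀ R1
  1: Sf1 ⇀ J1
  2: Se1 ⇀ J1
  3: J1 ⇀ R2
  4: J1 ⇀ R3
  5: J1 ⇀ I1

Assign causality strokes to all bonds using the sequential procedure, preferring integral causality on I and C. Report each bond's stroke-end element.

#0 stroke at R1
#1 stroke at Sf1
#2 stroke at J1
#3 stroke at R2
#4 stroke at R3
#5 stroke at I1

β1 stroke at Sf1  (Sf1 fixes flow; stroke at Sf1)
β2 stroke at J1  (Se1: effort source, stroke at far end)
β0 stroke at R1  (0-jn J1 has e-setter on 2)
β3 stroke at R2  (common-e at J1 fixed by 2)
β4 stroke at R3  (J1: bond 2 brought effort, rest push out)
β5 stroke at I1  (J1: bond 2 brought effort, rest push out)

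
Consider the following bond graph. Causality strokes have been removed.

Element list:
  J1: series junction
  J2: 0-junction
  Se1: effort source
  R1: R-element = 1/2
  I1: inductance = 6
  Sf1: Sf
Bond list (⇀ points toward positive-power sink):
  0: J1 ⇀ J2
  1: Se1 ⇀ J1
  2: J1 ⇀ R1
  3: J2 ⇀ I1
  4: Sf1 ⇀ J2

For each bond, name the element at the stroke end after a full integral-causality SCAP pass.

bond 1 |J1  (Se1: effort source, stroke at far end)
bond 4 |Sf1  (Sf1: flow source, stroke at near end)
bond 3 |I1  (prefer integral on I1)
bond 0 |J2  (J2: last free bond brings effort in)
bond 2 |J1  (1-jn J1 has f-setter on 0)

#0 |J2
#1 |J1
#2 |J1
#3 |I1
#4 |Sf1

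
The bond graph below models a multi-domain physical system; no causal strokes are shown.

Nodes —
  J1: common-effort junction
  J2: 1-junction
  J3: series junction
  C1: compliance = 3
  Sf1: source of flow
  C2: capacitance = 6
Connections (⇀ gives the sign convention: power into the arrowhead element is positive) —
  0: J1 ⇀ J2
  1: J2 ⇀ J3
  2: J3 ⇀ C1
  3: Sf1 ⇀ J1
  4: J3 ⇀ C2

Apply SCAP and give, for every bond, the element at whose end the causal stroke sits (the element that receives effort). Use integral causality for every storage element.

bond 0 →J1
bond 1 →J2
bond 2 →J3
bond 3 →Sf1
bond 4 →J3

bond 3 |Sf1  (Sf1: flow source, stroke at near end)
bond 0 |J1  (closing 0-jn rule on J1)
bond 1 |J2  (common-f at J2 fixed by 0)
bond 2 |J3  (J3: bond 1 brought flow, rest push out)
bond 4 |J3  (1-jn J3 has f-setter on 1)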